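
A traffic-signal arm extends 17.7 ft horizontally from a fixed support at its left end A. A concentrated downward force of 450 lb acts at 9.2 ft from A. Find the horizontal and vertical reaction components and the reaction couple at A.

ΣF_x = 0: A_x = 0.
ΣF_y = 0: A_y − 450 = 0 → A_y = 450.0 lb.
ΣM about A: M_A − 450·9.2 = 0 → M_A = 4140 lb·ft.

A_x = 0, A_y = 450.0 lb, M_A = 4140 lb·ft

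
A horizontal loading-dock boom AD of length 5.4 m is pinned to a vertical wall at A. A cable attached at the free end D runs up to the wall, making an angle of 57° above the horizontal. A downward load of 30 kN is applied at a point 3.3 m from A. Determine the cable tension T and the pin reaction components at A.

ΣM about A: T·sin57°·5.4 − 30·3.3 = 0 → T = 99/(5.4·0.838671) = 21.86 kN.
ΣF_x = 0: A_x − T·cos57° = 0 → A_x = 21.86 × 0.544639 = 11.91 kN.
ΣF_y = 0: A_y + T·sin57° − 30 = 0 → A_y = 30 − 21.86 × 0.838671 = 11.67 kN.

T = 21.86 kN, A_x = 11.91 kN, A_y = 11.67 kN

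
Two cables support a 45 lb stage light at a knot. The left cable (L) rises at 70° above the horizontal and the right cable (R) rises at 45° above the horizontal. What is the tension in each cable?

T_L = 35.11 lb, T_R = 16.98 lb

ΣF_x = 0: −T_L·cos70° + T_R·cos45° = 0 → T_R = 0.48369·T_L.
ΣF_y = 0: T_L·sin70° + T_R·sin45° = 45.
Substitute: T_L·(0.939693 + 0.48369·0.707107) = 45 → T_L = 35.1092 ≈ 35.11 lb.
Then T_R = 0.48369 × 35.1092 = 16.98 lb.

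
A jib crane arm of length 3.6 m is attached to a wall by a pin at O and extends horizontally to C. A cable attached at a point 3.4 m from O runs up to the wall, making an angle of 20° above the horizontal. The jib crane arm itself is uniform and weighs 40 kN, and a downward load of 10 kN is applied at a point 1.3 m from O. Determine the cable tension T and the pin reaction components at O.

ΣM about O: T·sin20°·3.4 − 40·1.8 − 10·1.3 = 0 → T = 85/(3.4·0.34202) = 73.0951 ≈ 73.10 kN.
ΣF_x = 0: O_x − T·cos20° = 0 → O_x = 73.0951 × 0.939693 = 68.69 kN.
ΣF_y = 0: O_y + T·sin20° − 40 − 10 = 0 → O_y = 50 − 73.0951 × 0.34202 = 25.00 kN.

T = 73.10 kN, O_x = 68.69 kN, O_y = 25.00 kN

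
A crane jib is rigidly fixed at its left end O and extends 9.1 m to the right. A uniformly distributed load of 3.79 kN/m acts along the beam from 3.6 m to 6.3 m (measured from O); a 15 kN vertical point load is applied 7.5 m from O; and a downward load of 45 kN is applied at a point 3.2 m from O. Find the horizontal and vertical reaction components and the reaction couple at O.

O_x = 0, O_y = 70.23 kN, M_O = 307.2 kN·m

Resultant of the distributed load: 3.79 × 2.7 = 10.233 kN at 4.95 m from O.
ΣF_x = 0: O_x = 0.
ΣF_y = 0: O_y − 3.79·2.7 − 15 − 45 = 0 → O_y = 70.23 kN.
ΣM about O: M_O − (3.79·2.7)·4.95 − 15·7.5 − 45·3.2 = 0 → M_O = 307.2 kN·m.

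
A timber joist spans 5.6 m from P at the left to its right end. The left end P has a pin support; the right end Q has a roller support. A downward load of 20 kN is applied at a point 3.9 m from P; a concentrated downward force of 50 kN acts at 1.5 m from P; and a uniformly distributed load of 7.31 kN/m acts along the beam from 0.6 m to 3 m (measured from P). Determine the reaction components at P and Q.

Resultant of the distributed load: 7.31 × 2.4 = 17.544 kN at 1.8 m from P.
Taking moments about P: Q_y·5.6 − 20·3.9 − 50·1.5 − (7.31·2.4)·1.8 = 0 → Q_y = 184.5792/5.6 = 32.9606 ≈ 32.96 kN.
ΣF_y = 0: P_y + 32.9606 − 20 − 50 − 7.31·2.4 = 0 → P_y = 54.58 kN.
ΣF_x = 0: no horizontal applied forces, so P_x = 0.

P_x = 0, P_y = 54.58 kN, Q_y = 32.96 kN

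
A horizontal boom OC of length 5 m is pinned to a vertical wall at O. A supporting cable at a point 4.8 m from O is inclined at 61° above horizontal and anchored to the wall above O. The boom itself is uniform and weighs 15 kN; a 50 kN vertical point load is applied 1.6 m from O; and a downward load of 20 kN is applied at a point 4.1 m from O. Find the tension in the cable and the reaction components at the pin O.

ΣM about O: T·sin61°·4.8 − 15·2.5 − 50·1.6 − 20·4.1 = 0 → T = 199.5/(4.8·0.87462) = 47.5206 ≈ 47.52 kN.
ΣF_x = 0: O_x − T·cos61° = 0 → O_x = 47.5206 × 0.48481 = 23.04 kN.
ΣF_y = 0: O_y + T·sin61° − 15 − 50 − 20 = 0 → O_y = 85 − 47.5206 × 0.87462 = 43.44 kN.

T = 47.52 kN, O_x = 23.04 kN, O_y = 43.44 kN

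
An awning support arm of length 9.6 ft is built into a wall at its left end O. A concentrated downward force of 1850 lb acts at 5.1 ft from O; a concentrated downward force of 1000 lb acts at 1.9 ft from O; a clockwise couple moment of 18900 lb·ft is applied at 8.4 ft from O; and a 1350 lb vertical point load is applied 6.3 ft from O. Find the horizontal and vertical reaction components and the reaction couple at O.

O_x = 0, O_y = 4200 lb, M_O = 38740 lb·ft

ΣF_x = 0: O_x = 0.
ΣF_y = 0: O_y − 1850 − 1000 − 1350 = 0 → O_y = 4200 lb.
ΣM about O: M_O − 1850·5.1 − 1000·1.9 − 18900 − 1350·6.3 = 0 → M_O = 38740 lb·ft.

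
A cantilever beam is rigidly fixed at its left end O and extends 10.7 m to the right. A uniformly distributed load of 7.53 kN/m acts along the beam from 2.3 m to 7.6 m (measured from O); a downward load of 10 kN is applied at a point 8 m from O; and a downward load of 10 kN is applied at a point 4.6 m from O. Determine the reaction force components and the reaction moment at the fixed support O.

Resultant of the distributed load: 7.53 × 5.3 = 39.909 kN at 4.95 m from O.
ΣF_x = 0: O_x = 0.
ΣF_y = 0: O_y − 7.53·5.3 − 10 − 10 = 0 → O_y = 59.91 kN.
ΣM about O: M_O − (7.53·5.3)·4.95 − 10·8 − 10·4.6 = 0 → M_O = 323.5 kN·m.

O_x = 0, O_y = 59.91 kN, M_O = 323.5 kN·m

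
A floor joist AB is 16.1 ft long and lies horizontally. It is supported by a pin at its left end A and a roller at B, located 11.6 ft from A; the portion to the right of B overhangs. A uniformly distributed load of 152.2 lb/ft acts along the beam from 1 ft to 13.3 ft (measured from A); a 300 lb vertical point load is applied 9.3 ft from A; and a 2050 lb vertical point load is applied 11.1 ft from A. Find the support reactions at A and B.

Resultant of the distributed load: 152.2 × 12.3 = 1872.06 lb at 7.15 ft from A.
Moments about A: B_y·11.6 − (152.2·12.3)·7.15 − 300·9.3 − 2050·11.1 = 0 → B_y = 38930.229/11.6 = 3356.05 ≈ 3356 lb.
ΣF_y = 0: A_y + 3356.05 − 152.2·12.3 − 300 − 2050 = 0 → A_y = 866.0 lb.
ΣF_x = 0: no horizontal applied forces, so A_x = 0.

A_x = 0, A_y = 866.0 lb, B_y = 3356 lb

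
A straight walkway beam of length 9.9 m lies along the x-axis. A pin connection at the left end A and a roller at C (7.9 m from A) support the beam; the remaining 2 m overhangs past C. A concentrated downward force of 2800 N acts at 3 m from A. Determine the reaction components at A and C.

A_x = 0, A_y = 1737 N, C_y = 1063 N

Taking moments about A: C_y·7.9 − 2800·3 = 0 → C_y = 8400/7.9 = 1063.29 ≈ 1063 N.
ΣF_y = 0: A_y + 1063.29 − 2800 = 0 → A_y = 1737 N.
ΣF_x = 0: no horizontal applied forces, so A_x = 0.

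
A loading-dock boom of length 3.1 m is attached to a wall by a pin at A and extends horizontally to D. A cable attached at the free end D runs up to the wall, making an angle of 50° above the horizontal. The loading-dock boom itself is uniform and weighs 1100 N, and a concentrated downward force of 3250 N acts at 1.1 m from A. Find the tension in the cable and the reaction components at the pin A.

T = 2223 N, A_x = 1429 N, A_y = 2647 N

ΣM about A: T·sin50°·3.1 − 1100·1.55 − 3250·1.1 = 0 → T = 5280/(3.1·0.766044) = 2223.4 ≈ 2223 N.
ΣF_x = 0: A_x − T·cos50° = 0 → A_x = 2223.4 × 0.642788 = 1429 N.
ΣF_y = 0: A_y + T·sin50° − 1100 − 3250 = 0 → A_y = 4350 − 2223.4 × 0.766044 = 2647 N.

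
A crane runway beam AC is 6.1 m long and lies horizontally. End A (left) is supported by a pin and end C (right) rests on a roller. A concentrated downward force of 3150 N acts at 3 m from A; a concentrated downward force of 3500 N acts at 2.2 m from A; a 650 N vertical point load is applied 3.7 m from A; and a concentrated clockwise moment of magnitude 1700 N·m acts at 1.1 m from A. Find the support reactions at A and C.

Taking moments about A: C_y·6.1 − 3150·3 − 3500·2.2 − 650·3.7 − 1700 = 0 → C_y = 21255/6.1 = 3484.43 ≈ 3484 N.
ΣF_y = 0: A_y + 3484.43 − 3150 − 3500 − 650 = 0 → A_y = 3816 N.
ΣF_x = 0: no horizontal applied forces, so A_x = 0.

A_x = 0, A_y = 3816 N, C_y = 3484 N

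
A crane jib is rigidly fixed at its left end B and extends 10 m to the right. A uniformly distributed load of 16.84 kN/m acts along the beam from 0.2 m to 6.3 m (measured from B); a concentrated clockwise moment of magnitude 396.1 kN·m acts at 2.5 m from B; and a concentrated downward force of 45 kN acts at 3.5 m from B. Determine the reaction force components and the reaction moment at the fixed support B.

B_x = 0, B_y = 147.7 kN, M_B = 887.5 kN·m

Resultant of the distributed load: 16.84 × 6.1 = 102.724 kN at 3.25 m from B.
ΣF_x = 0: B_x = 0.
ΣF_y = 0: B_y − 16.84·6.1 − 45 = 0 → B_y = 147.7 kN.
ΣM about B: M_B − (16.84·6.1)·3.25 − 396.1 − 45·3.5 = 0 → M_B = 887.5 kN·m.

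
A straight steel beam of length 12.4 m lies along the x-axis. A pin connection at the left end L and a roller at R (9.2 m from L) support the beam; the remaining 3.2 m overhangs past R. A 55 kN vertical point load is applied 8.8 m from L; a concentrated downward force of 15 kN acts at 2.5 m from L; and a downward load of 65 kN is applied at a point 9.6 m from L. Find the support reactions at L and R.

L_x = 0, L_y = 10.49 kN, R_y = 124.5 kN

Moments about L: R_y·9.2 − 55·8.8 − 15·2.5 − 65·9.6 = 0 → R_y = 1145.5/9.2 = 124.511 ≈ 124.5 kN.
ΣF_y = 0: L_y + 124.511 − 55 − 15 − 65 = 0 → L_y = 10.49 kN.
ΣF_x = 0: no horizontal applied forces, so L_x = 0.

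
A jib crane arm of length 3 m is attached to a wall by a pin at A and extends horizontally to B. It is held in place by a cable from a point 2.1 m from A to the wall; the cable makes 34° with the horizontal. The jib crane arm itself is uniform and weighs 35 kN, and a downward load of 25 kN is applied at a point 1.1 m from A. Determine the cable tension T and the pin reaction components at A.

T = 68.13 kN, A_x = 56.48 kN, A_y = 21.90 kN

ΣM about A: T·sin34°·2.1 − 35·1.5 − 25·1.1 = 0 → T = 80/(2.1·0.559193) = 68.1254 ≈ 68.13 kN.
ΣF_x = 0: A_x − T·cos34° = 0 → A_x = 68.1254 × 0.829038 = 56.48 kN.
ΣF_y = 0: A_y + T·sin34° − 35 − 25 = 0 → A_y = 60 − 68.1254 × 0.559193 = 21.90 kN.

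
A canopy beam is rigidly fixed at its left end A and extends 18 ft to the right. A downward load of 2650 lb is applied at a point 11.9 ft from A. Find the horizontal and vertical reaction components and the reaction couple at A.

A_x = 0, A_y = 2650 lb, M_A = 31540 lb·ft

ΣF_x = 0: A_x = 0.
ΣF_y = 0: A_y − 2650 = 0 → A_y = 2650 lb.
ΣM about A: M_A − 2650·11.9 = 0 → M_A = 31540 lb·ft.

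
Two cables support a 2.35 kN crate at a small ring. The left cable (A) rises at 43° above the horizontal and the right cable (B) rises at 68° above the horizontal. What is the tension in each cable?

T_A = 0.9430 kN, T_B = 1.841 kN

ΣF_x = 0: −T_A·cos43° + T_B·cos68° = 0 → T_B = 1.95232·T_A.
ΣF_y = 0: T_A·sin43° + T_B·sin68° = 2.35.
Substitute: T_A·(0.681998 + 1.95232·0.927184) = 2.35 → T_A = 0.942958 ≈ 0.9430 kN.
Then T_B = 1.95232 × 0.942958 = 1.841 kN.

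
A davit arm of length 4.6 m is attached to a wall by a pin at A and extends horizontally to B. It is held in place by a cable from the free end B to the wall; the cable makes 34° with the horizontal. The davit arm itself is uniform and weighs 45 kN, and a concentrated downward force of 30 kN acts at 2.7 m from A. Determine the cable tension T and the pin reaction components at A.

T = 71.73 kN, A_x = 59.46 kN, A_y = 34.89 kN

ΣM about A: T·sin34°·4.6 − 45·2.3 − 30·2.7 = 0 → T = 184.5/(4.6·0.559193) = 71.726 ≈ 71.73 kN.
ΣF_x = 0: A_x − T·cos34° = 0 → A_x = 71.726 × 0.829038 = 59.46 kN.
ΣF_y = 0: A_y + T·sin34° − 45 − 30 = 0 → A_y = 75 − 71.726 × 0.559193 = 34.89 kN.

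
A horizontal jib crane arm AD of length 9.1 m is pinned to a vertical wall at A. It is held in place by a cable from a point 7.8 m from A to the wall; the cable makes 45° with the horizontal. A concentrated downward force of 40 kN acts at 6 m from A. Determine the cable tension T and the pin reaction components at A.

T = 43.51 kN, A_x = 30.77 kN, A_y = 9.231 kN

ΣM about A: T·sin45°·7.8 − 40·6 = 0 → T = 240/(7.8·0.707107) = 43.5142 ≈ 43.51 kN.
ΣF_x = 0: A_x − T·cos45° = 0 → A_x = 43.5142 × 0.707107 = 30.77 kN.
ΣF_y = 0: A_y + T·sin45° − 40 = 0 → A_y = 40 − 43.5142 × 0.707107 = 9.231 kN.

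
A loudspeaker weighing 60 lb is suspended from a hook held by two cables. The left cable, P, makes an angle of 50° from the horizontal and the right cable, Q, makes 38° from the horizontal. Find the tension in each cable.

ΣF_x = 0: −T_P·cos50° + T_Q·cos38° = 0 → T_Q = 0.815709·T_P.
ΣF_y = 0: T_P·sin50° + T_Q·sin38° = 60.
Substitute: T_P·(0.766044 + 0.815709·0.615661) = 60 → T_P = 47.3095 ≈ 47.31 lb.
Then T_Q = 0.815709 × 47.3095 = 38.59 lb.

T_P = 47.31 lb, T_Q = 38.59 lb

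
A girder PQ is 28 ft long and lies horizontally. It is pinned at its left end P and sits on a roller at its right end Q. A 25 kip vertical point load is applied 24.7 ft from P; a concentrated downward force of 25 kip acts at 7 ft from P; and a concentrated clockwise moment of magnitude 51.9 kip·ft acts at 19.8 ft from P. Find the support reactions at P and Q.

P_x = 0, P_y = 19.84 kip, Q_y = 30.16 kip

Taking moments about P: Q_y·28 − 25·24.7 − 25·7 − 51.9 = 0 → Q_y = 844.4/28 = 30.1571 ≈ 30.16 kip.
ΣF_y = 0: P_y + 30.1571 − 25 − 25 = 0 → P_y = 19.84 kip.
ΣF_x = 0: no horizontal applied forces, so P_x = 0.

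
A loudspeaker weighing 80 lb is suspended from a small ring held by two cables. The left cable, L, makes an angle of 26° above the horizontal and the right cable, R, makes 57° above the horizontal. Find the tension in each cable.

T_L = 43.90 lb, T_R = 72.44 lb

ΣF_x = 0: −T_L·cos26° + T_R·cos57° = 0 → T_R = 1.65026·T_L.
ΣF_y = 0: T_L·sin26° + T_R·sin57° = 80.
Substitute: T_L·(0.438371 + 1.65026·0.838671) = 80 → T_L = 43.8982 ≈ 43.90 lb.
Then T_R = 1.65026 × 43.8982 = 72.44 lb.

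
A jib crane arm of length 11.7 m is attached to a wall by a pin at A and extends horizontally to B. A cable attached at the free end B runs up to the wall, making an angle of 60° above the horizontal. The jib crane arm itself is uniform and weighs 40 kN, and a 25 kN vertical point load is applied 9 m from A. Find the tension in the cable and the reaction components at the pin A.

T = 45.30 kN, A_x = 22.65 kN, A_y = 25.77 kN

ΣM about A: T·sin60°·11.7 − 40·5.85 − 25·9 = 0 → T = 459/(11.7·0.866025) = 45.2998 ≈ 45.30 kN.
ΣF_x = 0: A_x − T·cos60° = 0 → A_x = 45.2998 × 0.5 = 22.65 kN.
ΣF_y = 0: A_y + T·sin60° − 40 − 25 = 0 → A_y = 65 − 45.2998 × 0.866025 = 25.77 kN.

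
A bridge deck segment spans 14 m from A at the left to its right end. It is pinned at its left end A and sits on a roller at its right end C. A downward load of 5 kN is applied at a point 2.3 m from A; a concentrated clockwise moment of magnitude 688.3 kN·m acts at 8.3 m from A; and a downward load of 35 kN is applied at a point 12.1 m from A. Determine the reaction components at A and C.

Taking moments about A: C_y·14 − 5·2.3 − 688.3 − 35·12.1 = 0 → C_y = 1123.3/14 = 80.2357 ≈ 80.24 kN.
ΣF_y = 0: A_y + 80.2357 − 5 − 35 = 0 → A_y = -40.24 kN.
ΣF_x = 0: no horizontal applied forces, so A_x = 0.

A_x = 0, A_y = -40.24 kN, C_y = 80.24 kN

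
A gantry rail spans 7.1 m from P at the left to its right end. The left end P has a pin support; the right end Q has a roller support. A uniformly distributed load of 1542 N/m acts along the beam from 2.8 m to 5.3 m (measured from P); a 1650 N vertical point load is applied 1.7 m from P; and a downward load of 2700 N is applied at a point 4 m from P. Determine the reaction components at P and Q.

P_x = 0, P_y = 4090 N, Q_y = 4115 N

Resultant of the distributed load: 1542 × 2.5 = 3855 N at 4.05 m from P.
Taking moments about P: Q_y·7.1 − (1542·2.5)·4.05 − 1650·1.7 − 2700·4 = 0 → Q_y = 29217.75/7.1 = 4115.18 ≈ 4115 N.
ΣF_y = 0: P_y + 4115.18 − 1542·2.5 − 1650 − 2700 = 0 → P_y = 4090 N.
ΣF_x = 0: no horizontal applied forces, so P_x = 0.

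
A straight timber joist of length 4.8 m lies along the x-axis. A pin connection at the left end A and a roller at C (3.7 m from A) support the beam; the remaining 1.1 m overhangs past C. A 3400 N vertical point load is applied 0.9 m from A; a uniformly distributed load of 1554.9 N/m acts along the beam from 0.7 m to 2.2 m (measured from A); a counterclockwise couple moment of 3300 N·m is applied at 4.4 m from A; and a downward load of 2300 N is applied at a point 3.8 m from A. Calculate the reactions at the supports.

A_x = 0, A_y = 4821 N, C_y = 3211 N

Resultant of the distributed load: 1554.9 × 1.5 = 2332.35 N at 1.45 m from A.
ΣM about A: C_y·3.7 − 3400·0.9 − (1554.9·1.5)·1.45 + 3300 − 2300·3.8 = 0 → C_y = 11881.9075/3.7 = 3211.33 ≈ 3211 N.
ΣF_y = 0: A_y + 3211.33 − 3400 − 1554.9·1.5 − 2300 = 0 → A_y = 4821 N.
ΣF_x = 0: no horizontal applied forces, so A_x = 0.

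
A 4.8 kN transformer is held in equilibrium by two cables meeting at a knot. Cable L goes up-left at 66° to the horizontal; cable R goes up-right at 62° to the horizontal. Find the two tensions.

ΣF_x = 0: −T_L·cos66° + T_R·cos62° = 0 → T_R = 0.866371·T_L.
ΣF_y = 0: T_L·sin66° + T_R·sin62° = 4.8.
Substitute: T_L·(0.913545 + 0.866371·0.882948) = 4.8 → T_L = 2.85969 ≈ 2.860 kN.
Then T_R = 0.866371 × 2.85969 = 2.478 kN.

T_L = 2.860 kN, T_R = 2.478 kN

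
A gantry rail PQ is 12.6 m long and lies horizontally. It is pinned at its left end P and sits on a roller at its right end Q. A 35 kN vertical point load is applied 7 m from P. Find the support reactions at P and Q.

P_x = 0, P_y = 15.56 kN, Q_y = 19.44 kN

Moments about P: Q_y·12.6 − 35·7 = 0 → Q_y = 245/12.6 = 19.4444 ≈ 19.44 kN.
ΣF_y = 0: P_y + 19.4444 − 35 = 0 → P_y = 15.56 kN.
ΣF_x = 0: no horizontal applied forces, so P_x = 0.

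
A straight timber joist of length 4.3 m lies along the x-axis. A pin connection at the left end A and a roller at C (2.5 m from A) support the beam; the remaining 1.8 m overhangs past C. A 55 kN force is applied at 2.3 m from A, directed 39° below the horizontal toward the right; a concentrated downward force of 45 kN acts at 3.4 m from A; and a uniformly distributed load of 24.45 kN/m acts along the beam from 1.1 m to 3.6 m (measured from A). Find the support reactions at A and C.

A_x = -42.74 kN, A_y = -9.763 kN, C_y = 150.5 kN

Resultant of the distributed load: 24.45 × 2.5 = 61.125 kN at 2.35 m from A.
ΣM about A: C_y·2.5 − 55·sin39°·2.3 − 45·3.4 − (24.45·2.5)·2.35 = 0 → C_y = 376.253/2.5 = 150.501 ≈ 150.5 kN.
ΣF_y = 0: A_y + 150.501 − 55·sin39° − 45 − 24.45·2.5 = 0 → A_y = -9.763 kN.
ΣF_x = 0: A_x + 55·cos39° = 0 → A_x = -42.74 kN.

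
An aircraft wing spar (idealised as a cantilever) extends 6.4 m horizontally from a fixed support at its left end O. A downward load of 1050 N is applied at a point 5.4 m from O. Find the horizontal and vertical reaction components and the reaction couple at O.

O_x = 0, O_y = 1050 N, M_O = 5670 N·m

ΣF_x = 0: O_x = 0.
ΣF_y = 0: O_y − 1050 = 0 → O_y = 1050 N.
ΣM about O: M_O − 1050·5.4 = 0 → M_O = 5670 N·m.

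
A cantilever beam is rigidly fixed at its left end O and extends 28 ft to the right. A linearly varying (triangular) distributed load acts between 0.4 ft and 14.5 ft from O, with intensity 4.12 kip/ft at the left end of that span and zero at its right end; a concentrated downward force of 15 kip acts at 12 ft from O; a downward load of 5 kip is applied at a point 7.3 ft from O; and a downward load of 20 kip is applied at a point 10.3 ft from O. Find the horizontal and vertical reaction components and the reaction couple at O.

O_x = 0, O_y = 69.05 kip, M_O = 570.6 kip·ft

Resultant of the triangular load: ½ × 4.12 × 14.1 = 29.046 kip, acting at 5.1 ft from O (one-third of the span from the peak).
ΣF_x = 0: O_x = 0.
ΣF_y = 0: O_y − ½·4.12·14.1 − 15 − 5 − 20 = 0 → O_y = 69.05 kip.
ΣM about O: M_O − (½·4.12·14.1)·5.1 − 15·12 − 5·7.3 − 20·10.3 = 0 → M_O = 570.6 kip·ft.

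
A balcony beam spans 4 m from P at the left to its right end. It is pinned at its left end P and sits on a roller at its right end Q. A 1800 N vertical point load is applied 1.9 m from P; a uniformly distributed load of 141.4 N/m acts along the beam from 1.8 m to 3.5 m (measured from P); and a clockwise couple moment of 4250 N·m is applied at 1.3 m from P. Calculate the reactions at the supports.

Resultant of the distributed load: 141.4 × 1.7 = 240.38 N at 2.65 m from P.
ΣM about P: Q_y·4 − 1800·1.9 − (141.4·1.7)·2.65 − 4250 = 0 → Q_y = 8307.007/4 = 2076.75 ≈ 2077 N.
ΣF_y = 0: P_y + 2076.75 − 1800 − 141.4·1.7 = 0 → P_y = -36.37 N.
ΣF_x = 0: no horizontal applied forces, so P_x = 0.

P_x = 0, P_y = -36.37 N, Q_y = 2077 N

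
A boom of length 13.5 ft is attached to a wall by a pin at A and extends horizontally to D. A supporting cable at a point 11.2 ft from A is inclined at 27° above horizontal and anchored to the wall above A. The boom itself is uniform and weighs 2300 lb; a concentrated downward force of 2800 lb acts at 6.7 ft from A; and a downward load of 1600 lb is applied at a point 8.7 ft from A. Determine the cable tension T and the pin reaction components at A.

ΣM about A: T·sin27°·11.2 − 2300·6.75 − 2800·6.7 − 1600·8.7 = 0 → T = 48205/(11.2·0.45399) = 9480.42 ≈ 9480 lb.
ΣF_x = 0: A_x − T·cos27° = 0 → A_x = 9480.42 × 0.891007 = 8447 lb.
ΣF_y = 0: A_y + T·sin27° − 2300 − 2800 − 1600 = 0 → A_y = 6700 − 9480.42 × 0.45399 = 2396 lb.

T = 9480 lb, A_x = 8447 lb, A_y = 2396 lb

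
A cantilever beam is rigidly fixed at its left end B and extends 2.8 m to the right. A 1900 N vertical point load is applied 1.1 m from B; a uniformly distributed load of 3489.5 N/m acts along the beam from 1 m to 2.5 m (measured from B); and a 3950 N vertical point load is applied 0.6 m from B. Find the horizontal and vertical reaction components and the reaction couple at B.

B_x = 0, B_y = 11080 N, M_B = 13620 N·m

Resultant of the distributed load: 3489.5 × 1.5 = 5234.25 N at 1.75 m from B.
ΣF_x = 0: B_x = 0.
ΣF_y = 0: B_y − 1900 − 3489.5·1.5 − 3950 = 0 → B_y = 11080 N.
ΣM about B: M_B − 1900·1.1 − (3489.5·1.5)·1.75 − 3950·0.6 = 0 → M_B = 13620 N·m.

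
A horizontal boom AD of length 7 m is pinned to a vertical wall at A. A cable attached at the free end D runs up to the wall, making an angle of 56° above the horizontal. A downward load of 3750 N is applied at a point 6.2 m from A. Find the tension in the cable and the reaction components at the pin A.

ΣM about A: T·sin56°·7 − 3750·6.2 = 0 → T = 23250/(7·0.829038) = 4006.36 ≈ 4006 N.
ΣF_x = 0: A_x − T·cos56° = 0 → A_x = 4006.36 × 0.559193 = 2240 N.
ΣF_y = 0: A_y + T·sin56° − 3750 = 0 → A_y = 3750 − 4006.36 × 0.829038 = 428.6 N.

T = 4006 N, A_x = 2240 N, A_y = 428.6 N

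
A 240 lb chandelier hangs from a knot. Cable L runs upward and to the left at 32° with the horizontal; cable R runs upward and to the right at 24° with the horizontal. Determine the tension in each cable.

ΣF_x = 0: −T_L·cos32° + T_R·cos24° = 0 → T_R = 0.928304·T_L.
ΣF_y = 0: T_L·sin32° + T_R·sin24° = 240.
Substitute: T_L·(0.529919 + 0.928304·0.406737) = 240 → T_L = 264.464 ≈ 264.5 lb.
Then T_R = 0.928304 × 264.464 = 245.5 lb.

T_L = 264.5 lb, T_R = 245.5 lb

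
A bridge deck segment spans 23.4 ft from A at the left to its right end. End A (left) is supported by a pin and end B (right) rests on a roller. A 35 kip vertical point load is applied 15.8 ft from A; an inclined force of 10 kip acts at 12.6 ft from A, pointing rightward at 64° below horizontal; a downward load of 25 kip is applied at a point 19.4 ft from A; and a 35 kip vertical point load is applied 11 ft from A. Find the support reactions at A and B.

Moments about A: B_y·23.4 − 35·15.8 − 10·sin64°·12.6 − 25·19.4 − 35·11 = 0 → B_y = 1536.25/23.4 = 65.6517 ≈ 65.65 kip.
ΣF_y = 0: A_y + 65.6517 − 35 − 10·sin64° − 25 − 35 = 0 → A_y = 38.34 kip.
ΣF_x = 0: A_x + 10·cos64° = 0 → A_x = -4.384 kip.

A_x = -4.384 kip, A_y = 38.34 kip, B_y = 65.65 kip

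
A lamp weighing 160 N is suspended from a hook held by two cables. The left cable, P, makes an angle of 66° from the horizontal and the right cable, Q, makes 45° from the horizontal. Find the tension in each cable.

T_P = 121.2 N, T_Q = 69.71 N

ΣF_x = 0: −T_P·cos66° + T_Q·cos45° = 0 → T_Q = 0.575212·T_P.
ΣF_y = 0: T_P·sin66° + T_Q·sin45° = 160.
Substitute: T_P·(0.913545 + 0.575212·0.707107) = 160 → T_P = 121.186 ≈ 121.2 N.
Then T_Q = 0.575212 × 121.186 = 69.71 N.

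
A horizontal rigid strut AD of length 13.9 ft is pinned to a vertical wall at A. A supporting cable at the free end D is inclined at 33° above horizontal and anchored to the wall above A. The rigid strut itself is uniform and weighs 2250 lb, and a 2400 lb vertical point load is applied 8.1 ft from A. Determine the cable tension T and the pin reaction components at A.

T = 4633 lb, A_x = 3886 lb, A_y = 2126 lb

ΣM about A: T·sin33°·13.9 − 2250·6.95 − 2400·8.1 = 0 → T = 35077.5/(13.9·0.544639) = 4633.46 ≈ 4633 lb.
ΣF_x = 0: A_x − T·cos33° = 0 → A_x = 4633.46 × 0.838671 = 3886 lb.
ΣF_y = 0: A_y + T·sin33° − 2250 − 2400 = 0 → A_y = 4650 − 4633.46 × 0.544639 = 2126 lb.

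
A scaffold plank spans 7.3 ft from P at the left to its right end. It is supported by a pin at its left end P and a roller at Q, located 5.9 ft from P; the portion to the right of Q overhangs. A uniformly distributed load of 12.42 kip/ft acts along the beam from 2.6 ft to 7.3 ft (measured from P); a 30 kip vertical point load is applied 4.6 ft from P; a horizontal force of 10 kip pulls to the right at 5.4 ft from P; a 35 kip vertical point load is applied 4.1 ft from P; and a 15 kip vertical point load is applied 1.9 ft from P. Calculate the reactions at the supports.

Resultant of the distributed load: 12.42 × 4.7 = 58.374 kip at 4.95 ft from P.
ΣM about P: Q_y·5.9 − (12.42·4.7)·4.95 − 30·4.6 − 35·4.1 − 15·1.9 = 0 → Q_y = 598.9513/5.9 = 101.517 ≈ 101.5 kip.
ΣF_y = 0: P_y + 101.517 − 12.42·4.7 − 30 − 35 − 15 = 0 → P_y = 36.86 kip.
ΣF_x = 0: P_x + 10 = 0 → P_x = -10.00 kip.

P_x = -10.00 kip, P_y = 36.86 kip, Q_y = 101.5 kip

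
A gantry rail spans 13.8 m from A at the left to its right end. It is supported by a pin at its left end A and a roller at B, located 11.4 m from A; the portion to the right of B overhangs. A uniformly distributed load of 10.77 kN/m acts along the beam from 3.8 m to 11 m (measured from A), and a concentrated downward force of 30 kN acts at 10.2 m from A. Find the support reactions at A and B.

Resultant of the distributed load: 10.77 × 7.2 = 77.544 kN at 7.4 m from A.
Taking moments about A: B_y·11.4 − (10.77·7.2)·7.4 − 30·10.2 = 0 → B_y = 879.8256/11.4 = 77.1777 ≈ 77.18 kN.
ΣF_y = 0: A_y + 77.1777 − 10.77·7.2 − 30 = 0 → A_y = 30.37 kN.
ΣF_x = 0: no horizontal applied forces, so A_x = 0.

A_x = 0, A_y = 30.37 kN, B_y = 77.18 kN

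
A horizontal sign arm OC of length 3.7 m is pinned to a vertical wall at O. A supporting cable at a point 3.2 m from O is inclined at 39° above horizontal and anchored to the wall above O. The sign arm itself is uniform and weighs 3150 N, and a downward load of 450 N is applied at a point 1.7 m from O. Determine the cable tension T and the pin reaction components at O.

ΣM about O: T·sin39°·3.2 − 3150·1.85 − 450·1.7 = 0 → T = 6592.5/(3.2·0.62932) = 3273.62 ≈ 3274 N.
ΣF_x = 0: O_x − T·cos39° = 0 → O_x = 3273.62 × 0.777146 = 2544 N.
ΣF_y = 0: O_y + T·sin39° − 3150 − 450 = 0 → O_y = 3600 − 3273.62 × 0.62932 = 1540 N.

T = 3274 N, O_x = 2544 N, O_y = 1540 N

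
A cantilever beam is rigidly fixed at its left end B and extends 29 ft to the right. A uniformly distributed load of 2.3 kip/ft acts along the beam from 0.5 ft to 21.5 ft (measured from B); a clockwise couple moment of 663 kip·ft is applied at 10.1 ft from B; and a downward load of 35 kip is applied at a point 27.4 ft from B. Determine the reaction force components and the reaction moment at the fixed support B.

Resultant of the distributed load: 2.3 × 21 = 48.3 kip at 11 ft from B.
ΣF_x = 0: B_x = 0.
ΣF_y = 0: B_y − 2.3·21 − 35 = 0 → B_y = 83.30 kip.
ΣM about B: M_B − (2.3·21)·11 − 663 − 35·27.4 = 0 → M_B = 2153 kip·ft.

B_x = 0, B_y = 83.30 kip, M_B = 2153 kip·ft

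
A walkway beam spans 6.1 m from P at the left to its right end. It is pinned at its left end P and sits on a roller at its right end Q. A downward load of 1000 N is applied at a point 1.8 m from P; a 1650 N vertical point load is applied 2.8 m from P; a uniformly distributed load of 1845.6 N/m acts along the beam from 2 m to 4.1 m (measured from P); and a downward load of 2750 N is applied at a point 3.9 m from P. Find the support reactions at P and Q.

Resultant of the distributed load: 1845.6 × 2.1 = 3875.76 N at 3.05 m from P.
Taking moments about P: Q_y·6.1 − 1000·1.8 − 1650·2.8 − (1845.6·2.1)·3.05 − 2750·3.9 = 0 → Q_y = 28966.068/6.1 = 4748.54 ≈ 4749 N.
ΣF_y = 0: P_y + 4748.54 − 1000 − 1650 − 1845.6·2.1 − 2750 = 0 → P_y = 4527 N.
ΣF_x = 0: no horizontal applied forces, so P_x = 0.

P_x = 0, P_y = 4527 N, Q_y = 4749 N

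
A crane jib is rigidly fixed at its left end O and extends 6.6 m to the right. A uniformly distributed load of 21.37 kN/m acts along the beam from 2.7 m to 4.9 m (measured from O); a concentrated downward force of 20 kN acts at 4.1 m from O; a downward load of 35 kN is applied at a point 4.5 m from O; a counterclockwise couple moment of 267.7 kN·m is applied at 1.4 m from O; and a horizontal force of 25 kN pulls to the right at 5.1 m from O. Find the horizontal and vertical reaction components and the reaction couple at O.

O_x = -25.00 kN, O_y = 102.0 kN, M_O = 150.5 kN·m

Resultant of the distributed load: 21.37 × 2.2 = 47.014 kN at 3.8 m from O.
ΣF_x = 0: O_x + 25 = 0 → O_x = -25.00 kN.
ΣF_y = 0: O_y − 21.37·2.2 − 20 − 35 = 0 → O_y = 102.0 kN.
ΣM about O: M_O − (21.37·2.2)·3.8 − 20·4.1 − 35·4.5 + 267.7 = 0 → M_O = 150.5 kN·m.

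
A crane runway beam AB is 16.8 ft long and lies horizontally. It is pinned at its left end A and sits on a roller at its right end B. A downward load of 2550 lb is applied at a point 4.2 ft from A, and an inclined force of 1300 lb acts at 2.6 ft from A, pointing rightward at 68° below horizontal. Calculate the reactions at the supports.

Moments about A: B_y·16.8 − 2550·4.2 − 1300·sin68°·2.6 = 0 → B_y = 13843.9/16.8 = 824.042 ≈ 824.0 lb.
ΣF_y = 0: A_y + 824.042 − 2550 − 1300·sin68° = 0 → A_y = 2931 lb.
ΣF_x = 0: A_x + 1300·cos68° = 0 → A_x = -487.0 lb.

A_x = -487.0 lb, A_y = 2931 lb, B_y = 824.0 lb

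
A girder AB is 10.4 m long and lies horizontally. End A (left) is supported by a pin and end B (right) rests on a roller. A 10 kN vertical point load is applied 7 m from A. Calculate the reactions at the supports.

A_x = 0, A_y = 3.269 kN, B_y = 6.731 kN

Taking moments about A: B_y·10.4 − 10·7 = 0 → B_y = 70/10.4 = 6.73077 ≈ 6.731 kN.
ΣF_y = 0: A_y + 6.73077 − 10 = 0 → A_y = 3.269 kN.
ΣF_x = 0: no horizontal applied forces, so A_x = 0.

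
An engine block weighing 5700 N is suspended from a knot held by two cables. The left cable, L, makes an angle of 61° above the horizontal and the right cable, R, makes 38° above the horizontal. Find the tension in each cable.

ΣF_x = 0: −T_L·cos61° + T_R·cos38° = 0 → T_R = 0.615232·T_L.
ΣF_y = 0: T_L·sin61° + T_R·sin38° = 5700.
Substitute: T_L·(0.87462 + 0.615232·0.615661) = 5700 → T_L = 4547.65 ≈ 4548 N.
Then T_R = 0.615232 × 4547.65 = 2798 N.

T_L = 4548 N, T_R = 2798 N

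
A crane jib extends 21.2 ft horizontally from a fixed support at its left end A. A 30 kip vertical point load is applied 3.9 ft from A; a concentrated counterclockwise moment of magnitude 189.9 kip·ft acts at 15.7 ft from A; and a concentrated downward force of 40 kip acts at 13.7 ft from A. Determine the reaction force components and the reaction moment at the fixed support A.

A_x = 0, A_y = 70.00 kip, M_A = 475.1 kip·ft

ΣF_x = 0: A_x = 0.
ΣF_y = 0: A_y − 30 − 40 = 0 → A_y = 70.00 kip.
ΣM about A: M_A − 30·3.9 + 189.9 − 40·13.7 = 0 → M_A = 475.1 kip·ft.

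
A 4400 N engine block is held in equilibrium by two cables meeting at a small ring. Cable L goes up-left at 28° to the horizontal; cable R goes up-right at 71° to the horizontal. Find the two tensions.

ΣF_x = 0: −T_L·cos28° + T_R·cos71° = 0 → T_R = 2.71202·T_L.
ΣF_y = 0: T_L·sin28° + T_R·sin71° = 4400.
Substitute: T_L·(0.469472 + 2.71202·0.945519) = 4400 → T_L = 1450.36 ≈ 1450 N.
Then T_R = 2.71202 × 1450.36 = 3933 N.

T_L = 1450 N, T_R = 3933 N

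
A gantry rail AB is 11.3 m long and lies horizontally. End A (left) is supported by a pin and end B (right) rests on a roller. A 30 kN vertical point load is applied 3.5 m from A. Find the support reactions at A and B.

A_x = 0, A_y = 20.71 kN, B_y = 9.292 kN

Moments about A: B_y·11.3 − 30·3.5 = 0 → B_y = 105/11.3 = 9.29204 ≈ 9.292 kN.
ΣF_y = 0: A_y + 9.29204 − 30 = 0 → A_y = 20.71 kN.
ΣF_x = 0: no horizontal applied forces, so A_x = 0.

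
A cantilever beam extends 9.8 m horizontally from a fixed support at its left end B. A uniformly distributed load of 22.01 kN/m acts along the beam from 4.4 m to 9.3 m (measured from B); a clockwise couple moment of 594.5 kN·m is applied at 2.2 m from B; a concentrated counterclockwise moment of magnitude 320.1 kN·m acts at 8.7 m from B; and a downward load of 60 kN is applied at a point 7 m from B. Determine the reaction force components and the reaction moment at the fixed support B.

B_x = 0, B_y = 167.8 kN, M_B = 1433 kN·m

Resultant of the distributed load: 22.01 × 4.9 = 107.849 kN at 6.85 m from B.
ΣF_x = 0: B_x = 0.
ΣF_y = 0: B_y − 22.01·4.9 − 60 = 0 → B_y = 167.8 kN.
ΣM about B: M_B − (22.01·4.9)·6.85 − 594.5 + 320.1 − 60·7 = 0 → M_B = 1433 kN·m.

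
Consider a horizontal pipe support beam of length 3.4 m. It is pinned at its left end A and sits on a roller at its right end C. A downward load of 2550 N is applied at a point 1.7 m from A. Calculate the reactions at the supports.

Moments about A: C_y·3.4 − 2550·1.7 = 0 → C_y = 4335/3.4 = 1275 N.
ΣF_y = 0: A_y + 1275 − 2550 = 0 → A_y = 1275 N.
ΣF_x = 0: no horizontal applied forces, so A_x = 0.

A_x = 0, A_y = 1275 N, C_y = 1275 N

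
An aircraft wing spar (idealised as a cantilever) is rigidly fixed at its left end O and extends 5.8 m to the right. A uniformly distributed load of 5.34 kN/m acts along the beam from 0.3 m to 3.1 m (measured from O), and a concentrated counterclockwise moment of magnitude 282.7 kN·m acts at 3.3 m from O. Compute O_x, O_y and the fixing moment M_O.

Resultant of the distributed load: 5.34 × 2.8 = 14.952 kN at 1.7 m from O.
ΣF_x = 0: O_x = 0.
ΣF_y = 0: O_y − 5.34·2.8 = 0 → O_y = 14.95 kN.
ΣM about O: M_O − (5.34·2.8)·1.7 + 282.7 = 0 → M_O = -257.3 kN·m.

O_x = 0, O_y = 14.95 kN, M_O = -257.3 kN·m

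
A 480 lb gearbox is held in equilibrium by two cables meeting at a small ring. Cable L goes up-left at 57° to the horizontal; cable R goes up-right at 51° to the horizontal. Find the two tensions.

ΣF_x = 0: −T_L·cos57° + T_R·cos51° = 0 → T_R = 0.86544·T_L.
ΣF_y = 0: T_L·sin57° + T_R·sin51° = 480.
Substitute: T_L·(0.838671 + 0.86544·0.777146) = 480 → T_L = 317.619 ≈ 317.6 lb.
Then T_R = 0.86544 × 317.619 = 274.9 lb.

T_L = 317.6 lb, T_R = 274.9 lb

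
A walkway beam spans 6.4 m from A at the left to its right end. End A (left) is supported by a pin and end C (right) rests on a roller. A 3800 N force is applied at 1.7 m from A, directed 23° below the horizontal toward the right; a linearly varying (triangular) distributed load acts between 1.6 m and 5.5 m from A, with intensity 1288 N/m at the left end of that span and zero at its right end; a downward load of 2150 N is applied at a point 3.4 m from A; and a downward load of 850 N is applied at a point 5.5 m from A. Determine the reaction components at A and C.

Resultant of the triangular load: ½ × 1288 × 3.9 = 2511.6 N, acting at 2.9 m from A (one-third of the span from the peak).
Taking moments about A: C_y·6.4 − 3800·sin23°·1.7 − (½·1288·3.9)·2.9 − 2150·3.4 − 850·5.5 = 0 → C_y = 21792.8/6.4 = 3405.12 ≈ 3405 N.
ΣF_y = 0: A_y + 3405.12 − 3800·sin23° − ½·1288·3.9 − 2150 − 850 = 0 → A_y = 3591 N.
ΣF_x = 0: A_x + 3800·cos23° = 0 → A_x = -3498 N.

A_x = -3498 N, A_y = 3591 N, C_y = 3405 N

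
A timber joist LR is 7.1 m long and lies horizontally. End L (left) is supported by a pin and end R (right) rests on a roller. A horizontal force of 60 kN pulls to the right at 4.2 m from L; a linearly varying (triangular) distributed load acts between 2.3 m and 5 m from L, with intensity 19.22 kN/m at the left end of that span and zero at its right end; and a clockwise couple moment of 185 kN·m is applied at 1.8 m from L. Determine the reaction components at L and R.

L_x = -60.00 kN, L_y = -11.80 kN, R_y = 37.75 kN

Resultant of the triangular load: ½ × 19.22 × 2.7 = 25.947 kN, acting at 3.2 m from L (one-third of the span from the peak).
ΣM about L: R_y·7.1 − (½·19.22·2.7)·3.2 − 185 = 0 → R_y = 268.0304/7.1 = 37.7508 ≈ 37.75 kN.
ΣF_y = 0: L_y + 37.7508 − ½·19.22·2.7 = 0 → L_y = -11.80 kN.
ΣF_x = 0: L_x + 60 = 0 → L_x = -60.00 kN.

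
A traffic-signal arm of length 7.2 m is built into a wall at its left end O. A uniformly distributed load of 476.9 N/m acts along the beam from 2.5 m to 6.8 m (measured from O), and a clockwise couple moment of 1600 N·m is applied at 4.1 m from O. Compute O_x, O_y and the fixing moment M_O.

O_x = 0, O_y = 2051 N, M_O = 11140 N·m

Resultant of the distributed load: 476.9 × 4.3 = 2050.67 N at 4.65 m from O.
ΣF_x = 0: O_x = 0.
ΣF_y = 0: O_y − 476.9·4.3 = 0 → O_y = 2051 N.
ΣM about O: M_O − (476.9·4.3)·4.65 − 1600 = 0 → M_O = 11140 N·m.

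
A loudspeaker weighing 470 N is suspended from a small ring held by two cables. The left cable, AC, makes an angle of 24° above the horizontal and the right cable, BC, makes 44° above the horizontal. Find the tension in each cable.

T_AC = 364.6 N, T_BC = 463.1 N

ΣF_x = 0: −T_AC·cos24° + T_BC·cos44° = 0 → T_BC = 1.26998·T_AC.
ΣF_y = 0: T_AC·sin24° + T_BC·sin44° = 470.
Substitute: T_AC·(0.406737 + 1.26998·0.694658) = 470 → T_AC = 364.641 ≈ 364.6 N.
Then T_BC = 1.26998 × 364.641 = 463.1 N.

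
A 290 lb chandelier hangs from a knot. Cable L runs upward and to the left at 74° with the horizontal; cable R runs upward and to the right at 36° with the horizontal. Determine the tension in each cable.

ΣF_x = 0: −T_L·cos74° + T_R·cos36° = 0 → T_R = 0.340707·T_L.
ΣF_y = 0: T_L·sin74° + T_R·sin36° = 290.
Substitute: T_L·(0.961262 + 0.340707·0.587785) = 290 → T_L = 249.672 ≈ 249.7 lb.
Then T_R = 0.340707 × 249.672 = 85.06 lb.

T_L = 249.7 lb, T_R = 85.06 lb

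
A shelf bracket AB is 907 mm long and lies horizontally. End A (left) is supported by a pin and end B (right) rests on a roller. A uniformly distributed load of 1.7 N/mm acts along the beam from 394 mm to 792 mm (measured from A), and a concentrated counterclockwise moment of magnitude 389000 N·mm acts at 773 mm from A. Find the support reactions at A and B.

Resultant of the distributed load: 1.7 × 398 = 676.6 N at 593 mm from A.
Taking moments about A: B_y·907 − (1.7·398)·593 + 389000 = 0 → B_y = 12223.8/907 = 13.4772 ≈ 13.48 N.
ΣF_y = 0: A_y + 13.4772 − 1.7·398 = 0 → A_y = 663.1 N.
ΣF_x = 0: no horizontal applied forces, so A_x = 0.

A_x = 0, A_y = 663.1 N, B_y = 13.48 N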